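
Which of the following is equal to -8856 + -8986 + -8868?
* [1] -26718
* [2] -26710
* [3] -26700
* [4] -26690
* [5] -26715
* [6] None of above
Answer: 2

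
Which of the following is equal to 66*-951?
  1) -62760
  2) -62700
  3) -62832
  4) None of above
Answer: 4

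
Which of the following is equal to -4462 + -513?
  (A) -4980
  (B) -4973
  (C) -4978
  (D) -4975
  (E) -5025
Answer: D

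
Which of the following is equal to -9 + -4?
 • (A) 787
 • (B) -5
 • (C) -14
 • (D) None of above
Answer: D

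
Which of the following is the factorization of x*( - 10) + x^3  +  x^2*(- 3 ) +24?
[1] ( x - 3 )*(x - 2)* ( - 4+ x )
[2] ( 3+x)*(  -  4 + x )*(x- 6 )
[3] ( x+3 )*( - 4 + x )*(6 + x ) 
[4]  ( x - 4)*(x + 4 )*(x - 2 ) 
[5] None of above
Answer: 5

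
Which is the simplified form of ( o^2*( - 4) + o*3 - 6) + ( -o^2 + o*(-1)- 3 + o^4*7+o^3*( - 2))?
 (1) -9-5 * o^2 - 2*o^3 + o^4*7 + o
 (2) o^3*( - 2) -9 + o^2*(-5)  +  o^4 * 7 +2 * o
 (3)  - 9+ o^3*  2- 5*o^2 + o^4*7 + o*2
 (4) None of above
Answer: 2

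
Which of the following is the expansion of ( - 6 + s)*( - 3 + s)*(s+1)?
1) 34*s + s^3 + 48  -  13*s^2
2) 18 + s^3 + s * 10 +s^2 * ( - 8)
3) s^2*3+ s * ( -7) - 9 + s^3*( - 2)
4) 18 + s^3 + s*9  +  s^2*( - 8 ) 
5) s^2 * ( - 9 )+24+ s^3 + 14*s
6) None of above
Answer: 4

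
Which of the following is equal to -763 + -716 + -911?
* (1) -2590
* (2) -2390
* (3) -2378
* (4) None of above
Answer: 2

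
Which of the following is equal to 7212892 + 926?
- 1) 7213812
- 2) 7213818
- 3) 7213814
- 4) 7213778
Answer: 2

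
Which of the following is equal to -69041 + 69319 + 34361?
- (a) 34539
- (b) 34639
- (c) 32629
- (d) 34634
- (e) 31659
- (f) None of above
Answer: b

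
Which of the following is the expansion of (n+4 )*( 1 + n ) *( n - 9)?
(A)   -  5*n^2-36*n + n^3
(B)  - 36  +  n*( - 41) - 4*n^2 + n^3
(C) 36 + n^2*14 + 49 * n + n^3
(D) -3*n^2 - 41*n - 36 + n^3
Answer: B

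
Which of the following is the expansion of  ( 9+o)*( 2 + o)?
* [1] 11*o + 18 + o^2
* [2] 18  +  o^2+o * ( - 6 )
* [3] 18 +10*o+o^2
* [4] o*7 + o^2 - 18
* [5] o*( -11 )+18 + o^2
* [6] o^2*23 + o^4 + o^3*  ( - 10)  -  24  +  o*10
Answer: 1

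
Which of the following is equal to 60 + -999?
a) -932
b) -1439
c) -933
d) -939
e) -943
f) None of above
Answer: d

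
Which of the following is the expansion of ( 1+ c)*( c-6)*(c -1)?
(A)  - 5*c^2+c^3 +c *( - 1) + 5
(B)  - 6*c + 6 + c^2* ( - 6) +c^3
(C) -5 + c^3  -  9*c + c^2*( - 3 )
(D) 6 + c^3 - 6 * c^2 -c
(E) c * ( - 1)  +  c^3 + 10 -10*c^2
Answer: D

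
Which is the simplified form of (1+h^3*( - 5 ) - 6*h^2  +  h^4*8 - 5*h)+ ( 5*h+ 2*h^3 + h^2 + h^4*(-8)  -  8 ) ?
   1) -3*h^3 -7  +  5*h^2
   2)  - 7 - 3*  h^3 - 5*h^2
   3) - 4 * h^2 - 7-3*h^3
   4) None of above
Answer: 2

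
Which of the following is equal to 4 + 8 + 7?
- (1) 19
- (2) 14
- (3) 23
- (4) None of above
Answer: 1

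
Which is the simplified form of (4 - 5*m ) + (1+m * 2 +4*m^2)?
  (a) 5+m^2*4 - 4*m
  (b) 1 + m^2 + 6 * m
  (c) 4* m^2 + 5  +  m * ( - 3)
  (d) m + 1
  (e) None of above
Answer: c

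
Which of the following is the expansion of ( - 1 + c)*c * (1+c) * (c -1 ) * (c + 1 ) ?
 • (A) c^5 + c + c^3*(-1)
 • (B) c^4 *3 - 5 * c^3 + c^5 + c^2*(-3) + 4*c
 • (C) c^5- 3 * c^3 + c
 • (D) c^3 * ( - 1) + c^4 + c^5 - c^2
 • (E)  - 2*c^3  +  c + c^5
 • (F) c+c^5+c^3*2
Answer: E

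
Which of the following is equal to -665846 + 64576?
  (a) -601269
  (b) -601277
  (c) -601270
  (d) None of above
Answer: c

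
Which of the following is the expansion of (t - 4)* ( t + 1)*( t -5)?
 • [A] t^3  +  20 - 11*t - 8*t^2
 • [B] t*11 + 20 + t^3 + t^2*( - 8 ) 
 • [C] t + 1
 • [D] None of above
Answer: B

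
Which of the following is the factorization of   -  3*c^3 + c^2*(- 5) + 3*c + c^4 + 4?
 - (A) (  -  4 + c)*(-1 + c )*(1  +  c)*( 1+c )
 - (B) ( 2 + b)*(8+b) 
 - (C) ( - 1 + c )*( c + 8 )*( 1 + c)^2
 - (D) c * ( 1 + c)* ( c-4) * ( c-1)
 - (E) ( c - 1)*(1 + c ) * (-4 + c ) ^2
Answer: A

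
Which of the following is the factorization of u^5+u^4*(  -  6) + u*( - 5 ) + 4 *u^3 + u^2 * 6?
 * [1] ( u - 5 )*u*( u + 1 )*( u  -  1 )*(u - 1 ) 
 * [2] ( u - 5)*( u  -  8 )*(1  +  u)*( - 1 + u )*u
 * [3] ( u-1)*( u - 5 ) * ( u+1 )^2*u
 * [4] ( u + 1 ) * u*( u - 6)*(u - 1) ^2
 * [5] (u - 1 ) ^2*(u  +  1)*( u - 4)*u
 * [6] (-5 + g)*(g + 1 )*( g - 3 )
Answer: 1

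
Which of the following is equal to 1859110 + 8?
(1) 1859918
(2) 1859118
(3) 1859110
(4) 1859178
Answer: 2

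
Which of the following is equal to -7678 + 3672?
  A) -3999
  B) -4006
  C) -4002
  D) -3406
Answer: B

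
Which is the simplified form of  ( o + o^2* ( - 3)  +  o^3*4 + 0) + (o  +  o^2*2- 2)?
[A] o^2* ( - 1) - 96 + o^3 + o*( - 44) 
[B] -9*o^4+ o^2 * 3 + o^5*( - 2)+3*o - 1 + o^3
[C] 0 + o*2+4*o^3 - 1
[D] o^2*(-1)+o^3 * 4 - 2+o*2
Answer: D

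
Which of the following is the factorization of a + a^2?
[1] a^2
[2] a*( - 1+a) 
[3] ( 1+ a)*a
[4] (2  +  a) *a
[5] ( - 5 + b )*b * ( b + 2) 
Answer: 3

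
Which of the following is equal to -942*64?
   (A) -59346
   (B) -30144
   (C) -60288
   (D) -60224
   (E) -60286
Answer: C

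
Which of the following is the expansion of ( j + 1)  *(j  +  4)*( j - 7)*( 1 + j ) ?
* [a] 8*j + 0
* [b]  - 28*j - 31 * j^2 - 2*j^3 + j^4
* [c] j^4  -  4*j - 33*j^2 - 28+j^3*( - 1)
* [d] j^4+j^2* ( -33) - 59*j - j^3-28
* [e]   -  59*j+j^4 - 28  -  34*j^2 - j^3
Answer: d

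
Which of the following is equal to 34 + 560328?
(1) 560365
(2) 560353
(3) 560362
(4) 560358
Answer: 3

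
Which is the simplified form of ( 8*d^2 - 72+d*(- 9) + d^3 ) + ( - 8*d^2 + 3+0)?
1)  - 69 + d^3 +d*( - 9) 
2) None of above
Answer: 1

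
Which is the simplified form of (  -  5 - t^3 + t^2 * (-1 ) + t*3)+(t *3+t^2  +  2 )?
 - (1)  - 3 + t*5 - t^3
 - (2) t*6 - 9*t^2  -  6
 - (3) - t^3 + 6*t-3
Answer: 3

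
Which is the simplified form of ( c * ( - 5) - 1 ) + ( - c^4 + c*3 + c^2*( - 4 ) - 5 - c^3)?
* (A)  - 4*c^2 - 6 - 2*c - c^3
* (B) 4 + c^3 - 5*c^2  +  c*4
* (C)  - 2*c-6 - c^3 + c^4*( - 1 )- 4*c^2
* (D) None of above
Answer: C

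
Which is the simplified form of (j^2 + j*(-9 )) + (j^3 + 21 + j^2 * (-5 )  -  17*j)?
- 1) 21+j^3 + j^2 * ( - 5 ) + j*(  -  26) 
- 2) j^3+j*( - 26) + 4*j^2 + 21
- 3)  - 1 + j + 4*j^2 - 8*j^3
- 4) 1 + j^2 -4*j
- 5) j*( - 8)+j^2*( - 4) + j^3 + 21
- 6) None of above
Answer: 6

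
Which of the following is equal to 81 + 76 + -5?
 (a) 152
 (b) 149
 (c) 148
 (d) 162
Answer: a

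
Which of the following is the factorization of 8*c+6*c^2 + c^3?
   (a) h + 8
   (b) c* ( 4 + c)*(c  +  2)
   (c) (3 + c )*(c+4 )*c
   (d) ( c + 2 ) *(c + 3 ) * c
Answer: b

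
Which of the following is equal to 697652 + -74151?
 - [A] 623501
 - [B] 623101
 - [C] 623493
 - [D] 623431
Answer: A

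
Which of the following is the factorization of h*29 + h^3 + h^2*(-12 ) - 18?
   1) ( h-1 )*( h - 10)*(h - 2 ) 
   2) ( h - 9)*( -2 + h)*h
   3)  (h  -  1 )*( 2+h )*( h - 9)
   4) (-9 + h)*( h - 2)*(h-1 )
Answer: 4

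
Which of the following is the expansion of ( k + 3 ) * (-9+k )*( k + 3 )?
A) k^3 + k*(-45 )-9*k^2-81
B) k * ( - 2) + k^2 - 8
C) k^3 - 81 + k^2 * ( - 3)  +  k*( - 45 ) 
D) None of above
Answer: C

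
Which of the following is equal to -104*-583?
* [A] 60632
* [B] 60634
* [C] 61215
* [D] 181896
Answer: A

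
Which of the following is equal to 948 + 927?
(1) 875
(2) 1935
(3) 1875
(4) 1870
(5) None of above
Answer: 3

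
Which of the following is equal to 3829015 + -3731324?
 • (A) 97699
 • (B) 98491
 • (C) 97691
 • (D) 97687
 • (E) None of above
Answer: C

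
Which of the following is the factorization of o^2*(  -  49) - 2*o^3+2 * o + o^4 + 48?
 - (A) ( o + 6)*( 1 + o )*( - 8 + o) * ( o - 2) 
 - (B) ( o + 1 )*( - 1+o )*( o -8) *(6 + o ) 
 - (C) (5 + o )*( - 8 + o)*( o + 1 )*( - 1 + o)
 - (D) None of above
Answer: B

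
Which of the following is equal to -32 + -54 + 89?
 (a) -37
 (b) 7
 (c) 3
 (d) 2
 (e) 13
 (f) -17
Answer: c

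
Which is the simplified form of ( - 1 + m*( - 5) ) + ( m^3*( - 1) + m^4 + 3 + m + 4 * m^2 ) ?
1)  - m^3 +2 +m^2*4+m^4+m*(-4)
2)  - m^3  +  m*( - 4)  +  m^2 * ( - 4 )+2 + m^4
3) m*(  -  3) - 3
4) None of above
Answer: 1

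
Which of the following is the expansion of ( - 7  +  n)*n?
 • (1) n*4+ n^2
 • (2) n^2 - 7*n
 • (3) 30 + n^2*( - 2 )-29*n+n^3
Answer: 2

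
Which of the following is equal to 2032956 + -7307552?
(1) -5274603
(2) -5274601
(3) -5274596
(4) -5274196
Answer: 3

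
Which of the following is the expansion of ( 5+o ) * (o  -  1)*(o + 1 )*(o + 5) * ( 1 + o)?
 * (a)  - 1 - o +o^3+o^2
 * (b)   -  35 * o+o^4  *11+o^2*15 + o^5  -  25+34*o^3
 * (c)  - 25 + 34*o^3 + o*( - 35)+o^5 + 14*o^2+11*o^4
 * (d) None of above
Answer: c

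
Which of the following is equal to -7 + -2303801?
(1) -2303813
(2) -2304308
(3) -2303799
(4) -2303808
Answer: 4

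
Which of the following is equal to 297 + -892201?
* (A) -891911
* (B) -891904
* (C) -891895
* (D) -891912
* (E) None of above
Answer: B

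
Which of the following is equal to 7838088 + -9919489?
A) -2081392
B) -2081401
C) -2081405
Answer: B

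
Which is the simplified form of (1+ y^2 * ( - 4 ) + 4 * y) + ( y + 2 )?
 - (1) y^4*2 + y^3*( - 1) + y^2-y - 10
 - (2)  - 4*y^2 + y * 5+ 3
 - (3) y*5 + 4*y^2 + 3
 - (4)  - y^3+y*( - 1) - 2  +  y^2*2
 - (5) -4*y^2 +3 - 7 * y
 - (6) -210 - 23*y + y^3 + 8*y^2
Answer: 2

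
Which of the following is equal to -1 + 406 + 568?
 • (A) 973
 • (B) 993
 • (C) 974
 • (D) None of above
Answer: A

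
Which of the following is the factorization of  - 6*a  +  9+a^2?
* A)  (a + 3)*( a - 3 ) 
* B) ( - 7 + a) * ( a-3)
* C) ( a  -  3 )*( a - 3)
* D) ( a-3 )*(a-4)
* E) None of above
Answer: C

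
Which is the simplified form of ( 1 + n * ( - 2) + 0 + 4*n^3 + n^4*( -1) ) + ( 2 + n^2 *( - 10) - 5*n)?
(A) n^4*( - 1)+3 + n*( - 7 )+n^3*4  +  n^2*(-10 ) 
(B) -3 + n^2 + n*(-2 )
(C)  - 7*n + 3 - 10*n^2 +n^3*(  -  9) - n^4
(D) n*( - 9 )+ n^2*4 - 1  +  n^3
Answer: A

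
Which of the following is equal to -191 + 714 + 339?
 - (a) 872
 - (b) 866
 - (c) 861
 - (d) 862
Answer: d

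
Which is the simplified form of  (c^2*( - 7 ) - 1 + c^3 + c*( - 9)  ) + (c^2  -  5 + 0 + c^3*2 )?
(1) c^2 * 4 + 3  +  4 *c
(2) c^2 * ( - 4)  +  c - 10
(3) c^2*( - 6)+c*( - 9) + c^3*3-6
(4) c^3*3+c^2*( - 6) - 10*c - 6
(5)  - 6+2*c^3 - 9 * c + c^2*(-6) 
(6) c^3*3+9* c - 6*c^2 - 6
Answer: 3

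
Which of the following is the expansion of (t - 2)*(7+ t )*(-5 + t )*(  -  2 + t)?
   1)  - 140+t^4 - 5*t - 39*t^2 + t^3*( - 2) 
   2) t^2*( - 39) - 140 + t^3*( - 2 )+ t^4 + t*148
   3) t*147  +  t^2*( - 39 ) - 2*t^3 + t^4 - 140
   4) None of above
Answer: 2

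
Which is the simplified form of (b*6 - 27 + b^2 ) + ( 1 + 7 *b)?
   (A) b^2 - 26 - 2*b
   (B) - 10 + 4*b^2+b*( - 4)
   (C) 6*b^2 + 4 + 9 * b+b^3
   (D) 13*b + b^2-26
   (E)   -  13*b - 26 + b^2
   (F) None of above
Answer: D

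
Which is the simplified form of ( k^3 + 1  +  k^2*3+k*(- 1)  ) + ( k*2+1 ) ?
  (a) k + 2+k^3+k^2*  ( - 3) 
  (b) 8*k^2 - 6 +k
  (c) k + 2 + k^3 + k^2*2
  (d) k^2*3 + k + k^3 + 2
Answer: d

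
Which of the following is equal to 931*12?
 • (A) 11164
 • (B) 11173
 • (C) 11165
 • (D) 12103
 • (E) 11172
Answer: E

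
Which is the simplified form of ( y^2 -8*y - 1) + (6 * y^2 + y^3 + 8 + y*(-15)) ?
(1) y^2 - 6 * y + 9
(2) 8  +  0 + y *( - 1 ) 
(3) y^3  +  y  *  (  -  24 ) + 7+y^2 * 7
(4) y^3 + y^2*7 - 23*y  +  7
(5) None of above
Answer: 4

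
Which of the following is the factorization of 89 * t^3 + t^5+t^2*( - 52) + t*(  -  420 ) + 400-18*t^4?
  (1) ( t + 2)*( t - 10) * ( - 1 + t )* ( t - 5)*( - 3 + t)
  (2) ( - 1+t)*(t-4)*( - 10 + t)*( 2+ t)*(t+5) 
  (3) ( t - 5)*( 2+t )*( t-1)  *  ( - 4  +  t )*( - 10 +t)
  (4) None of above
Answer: 3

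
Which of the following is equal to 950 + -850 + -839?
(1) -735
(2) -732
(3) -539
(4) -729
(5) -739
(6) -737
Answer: 5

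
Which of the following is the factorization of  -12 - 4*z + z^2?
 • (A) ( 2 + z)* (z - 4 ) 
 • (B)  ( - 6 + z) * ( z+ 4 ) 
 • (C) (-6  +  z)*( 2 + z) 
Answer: C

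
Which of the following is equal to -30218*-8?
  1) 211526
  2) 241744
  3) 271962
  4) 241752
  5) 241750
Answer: 2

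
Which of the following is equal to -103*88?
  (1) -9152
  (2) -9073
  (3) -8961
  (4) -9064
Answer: 4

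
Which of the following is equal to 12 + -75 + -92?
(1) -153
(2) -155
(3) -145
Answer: 2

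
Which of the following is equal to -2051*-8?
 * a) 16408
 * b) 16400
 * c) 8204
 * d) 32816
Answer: a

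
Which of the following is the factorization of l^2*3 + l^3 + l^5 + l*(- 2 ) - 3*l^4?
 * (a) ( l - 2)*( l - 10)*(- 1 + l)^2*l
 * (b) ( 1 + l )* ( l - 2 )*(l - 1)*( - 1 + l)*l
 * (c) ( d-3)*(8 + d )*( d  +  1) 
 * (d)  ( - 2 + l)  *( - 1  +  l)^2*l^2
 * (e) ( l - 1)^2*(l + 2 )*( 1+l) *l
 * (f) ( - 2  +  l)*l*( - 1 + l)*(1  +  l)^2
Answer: b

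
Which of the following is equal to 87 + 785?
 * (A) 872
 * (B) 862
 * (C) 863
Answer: A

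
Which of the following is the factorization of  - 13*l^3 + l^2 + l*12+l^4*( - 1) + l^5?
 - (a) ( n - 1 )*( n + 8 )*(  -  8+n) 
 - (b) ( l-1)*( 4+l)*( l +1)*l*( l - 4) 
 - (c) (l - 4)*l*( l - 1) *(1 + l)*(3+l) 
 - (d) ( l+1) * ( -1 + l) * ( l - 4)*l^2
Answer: c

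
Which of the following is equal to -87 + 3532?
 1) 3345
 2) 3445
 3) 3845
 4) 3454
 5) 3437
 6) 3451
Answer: 2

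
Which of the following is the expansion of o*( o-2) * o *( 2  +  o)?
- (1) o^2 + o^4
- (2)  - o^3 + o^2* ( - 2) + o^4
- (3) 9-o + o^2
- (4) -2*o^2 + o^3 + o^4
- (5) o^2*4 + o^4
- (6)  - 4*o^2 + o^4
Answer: 6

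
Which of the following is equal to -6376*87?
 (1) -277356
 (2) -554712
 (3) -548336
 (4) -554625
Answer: 2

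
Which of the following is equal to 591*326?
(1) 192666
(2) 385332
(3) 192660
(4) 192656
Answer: 1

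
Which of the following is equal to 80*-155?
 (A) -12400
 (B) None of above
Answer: A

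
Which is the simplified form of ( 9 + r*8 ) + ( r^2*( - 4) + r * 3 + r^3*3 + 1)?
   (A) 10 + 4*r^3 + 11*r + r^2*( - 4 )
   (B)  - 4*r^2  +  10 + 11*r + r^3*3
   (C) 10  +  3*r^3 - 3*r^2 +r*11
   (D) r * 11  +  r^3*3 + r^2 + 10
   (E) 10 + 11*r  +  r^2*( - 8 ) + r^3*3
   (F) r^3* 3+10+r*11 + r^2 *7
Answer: B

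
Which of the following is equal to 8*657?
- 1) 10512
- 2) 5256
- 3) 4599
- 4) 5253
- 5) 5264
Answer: 2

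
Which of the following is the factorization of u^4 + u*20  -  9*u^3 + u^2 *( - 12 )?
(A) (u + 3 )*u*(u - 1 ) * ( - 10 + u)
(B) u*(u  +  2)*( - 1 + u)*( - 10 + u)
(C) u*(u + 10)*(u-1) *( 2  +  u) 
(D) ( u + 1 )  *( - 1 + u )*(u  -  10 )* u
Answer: B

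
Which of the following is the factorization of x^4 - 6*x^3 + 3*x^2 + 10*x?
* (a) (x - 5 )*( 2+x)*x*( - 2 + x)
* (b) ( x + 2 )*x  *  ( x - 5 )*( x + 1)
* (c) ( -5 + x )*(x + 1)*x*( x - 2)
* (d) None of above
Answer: c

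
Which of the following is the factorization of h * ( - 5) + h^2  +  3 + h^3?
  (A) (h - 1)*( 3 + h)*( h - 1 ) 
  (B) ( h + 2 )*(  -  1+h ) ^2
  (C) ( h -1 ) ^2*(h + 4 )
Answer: A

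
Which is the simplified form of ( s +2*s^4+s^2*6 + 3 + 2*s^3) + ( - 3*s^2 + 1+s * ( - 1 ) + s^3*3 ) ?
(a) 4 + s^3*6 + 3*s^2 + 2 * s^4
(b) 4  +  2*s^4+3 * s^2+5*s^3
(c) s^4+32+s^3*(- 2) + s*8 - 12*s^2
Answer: b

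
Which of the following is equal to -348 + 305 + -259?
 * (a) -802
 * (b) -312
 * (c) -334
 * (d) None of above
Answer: d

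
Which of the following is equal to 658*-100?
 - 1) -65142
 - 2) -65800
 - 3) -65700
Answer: 2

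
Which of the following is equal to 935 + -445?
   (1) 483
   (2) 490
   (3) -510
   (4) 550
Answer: 2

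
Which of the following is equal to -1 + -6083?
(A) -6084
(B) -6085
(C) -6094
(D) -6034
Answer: A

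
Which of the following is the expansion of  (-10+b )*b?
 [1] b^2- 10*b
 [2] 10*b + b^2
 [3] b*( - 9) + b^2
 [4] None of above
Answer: 1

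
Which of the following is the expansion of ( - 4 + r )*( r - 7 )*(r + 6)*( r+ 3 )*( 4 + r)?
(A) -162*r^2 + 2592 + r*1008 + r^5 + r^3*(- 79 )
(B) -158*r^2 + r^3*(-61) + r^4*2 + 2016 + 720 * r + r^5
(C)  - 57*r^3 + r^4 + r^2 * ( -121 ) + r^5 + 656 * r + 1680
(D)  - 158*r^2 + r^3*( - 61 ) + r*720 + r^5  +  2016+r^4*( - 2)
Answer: B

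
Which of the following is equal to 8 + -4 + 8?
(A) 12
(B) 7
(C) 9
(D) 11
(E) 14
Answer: A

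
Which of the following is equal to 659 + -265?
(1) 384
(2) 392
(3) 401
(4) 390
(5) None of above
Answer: 5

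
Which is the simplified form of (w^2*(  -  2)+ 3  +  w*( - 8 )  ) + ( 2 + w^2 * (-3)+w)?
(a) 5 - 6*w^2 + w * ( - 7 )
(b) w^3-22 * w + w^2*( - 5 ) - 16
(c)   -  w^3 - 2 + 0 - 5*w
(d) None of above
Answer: d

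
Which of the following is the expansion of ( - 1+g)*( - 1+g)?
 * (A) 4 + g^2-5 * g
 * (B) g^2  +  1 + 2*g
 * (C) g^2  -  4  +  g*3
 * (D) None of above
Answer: D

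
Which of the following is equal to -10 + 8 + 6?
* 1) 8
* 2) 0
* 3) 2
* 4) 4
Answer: 4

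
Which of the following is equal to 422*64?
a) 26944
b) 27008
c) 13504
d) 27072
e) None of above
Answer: b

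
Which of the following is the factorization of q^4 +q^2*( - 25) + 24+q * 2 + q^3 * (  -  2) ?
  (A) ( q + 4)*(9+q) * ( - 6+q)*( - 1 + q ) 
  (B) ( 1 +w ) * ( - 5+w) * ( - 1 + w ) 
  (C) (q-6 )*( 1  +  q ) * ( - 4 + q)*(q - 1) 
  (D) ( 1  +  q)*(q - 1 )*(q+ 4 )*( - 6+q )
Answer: D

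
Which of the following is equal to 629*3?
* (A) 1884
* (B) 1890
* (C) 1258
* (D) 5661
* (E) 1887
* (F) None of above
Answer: E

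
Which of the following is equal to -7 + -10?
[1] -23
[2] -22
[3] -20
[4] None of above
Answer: 4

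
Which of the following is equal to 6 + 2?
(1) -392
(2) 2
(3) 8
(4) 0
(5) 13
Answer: 3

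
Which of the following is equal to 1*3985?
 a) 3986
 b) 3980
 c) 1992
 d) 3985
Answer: d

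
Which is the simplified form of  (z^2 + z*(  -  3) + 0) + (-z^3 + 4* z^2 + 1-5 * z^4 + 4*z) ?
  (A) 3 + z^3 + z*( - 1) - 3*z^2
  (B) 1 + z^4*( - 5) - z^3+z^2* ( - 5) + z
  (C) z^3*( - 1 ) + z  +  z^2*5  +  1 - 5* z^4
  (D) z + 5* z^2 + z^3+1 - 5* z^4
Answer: C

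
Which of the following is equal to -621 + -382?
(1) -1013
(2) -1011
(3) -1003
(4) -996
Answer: 3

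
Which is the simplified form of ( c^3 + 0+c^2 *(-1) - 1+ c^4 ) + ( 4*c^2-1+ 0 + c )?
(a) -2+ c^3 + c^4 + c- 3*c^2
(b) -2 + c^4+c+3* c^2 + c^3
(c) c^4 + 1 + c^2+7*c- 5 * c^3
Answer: b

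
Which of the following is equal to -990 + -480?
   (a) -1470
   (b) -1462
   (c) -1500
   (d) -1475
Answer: a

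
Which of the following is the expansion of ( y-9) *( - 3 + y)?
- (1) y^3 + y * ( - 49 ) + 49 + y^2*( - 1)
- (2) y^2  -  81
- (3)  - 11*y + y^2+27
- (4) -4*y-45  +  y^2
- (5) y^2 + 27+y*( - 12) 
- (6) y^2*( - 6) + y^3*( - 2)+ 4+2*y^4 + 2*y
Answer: 5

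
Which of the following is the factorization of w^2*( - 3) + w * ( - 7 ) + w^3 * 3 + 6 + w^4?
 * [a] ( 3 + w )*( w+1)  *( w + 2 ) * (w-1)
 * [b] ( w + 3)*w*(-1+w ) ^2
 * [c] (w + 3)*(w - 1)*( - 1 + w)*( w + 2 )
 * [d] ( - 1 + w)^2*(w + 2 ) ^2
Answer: c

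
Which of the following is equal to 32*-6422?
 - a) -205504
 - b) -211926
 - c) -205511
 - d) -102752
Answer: a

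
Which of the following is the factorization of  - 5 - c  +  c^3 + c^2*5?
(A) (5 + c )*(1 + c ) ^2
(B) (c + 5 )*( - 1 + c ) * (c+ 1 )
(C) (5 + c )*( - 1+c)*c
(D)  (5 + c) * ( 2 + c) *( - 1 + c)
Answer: B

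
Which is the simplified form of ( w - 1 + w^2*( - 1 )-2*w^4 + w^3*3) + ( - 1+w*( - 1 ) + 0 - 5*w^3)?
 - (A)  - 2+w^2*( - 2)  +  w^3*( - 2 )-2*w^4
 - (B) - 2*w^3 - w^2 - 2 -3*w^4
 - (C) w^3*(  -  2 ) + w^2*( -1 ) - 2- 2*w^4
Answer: C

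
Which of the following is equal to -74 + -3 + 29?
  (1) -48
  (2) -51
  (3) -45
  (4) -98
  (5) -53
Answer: 1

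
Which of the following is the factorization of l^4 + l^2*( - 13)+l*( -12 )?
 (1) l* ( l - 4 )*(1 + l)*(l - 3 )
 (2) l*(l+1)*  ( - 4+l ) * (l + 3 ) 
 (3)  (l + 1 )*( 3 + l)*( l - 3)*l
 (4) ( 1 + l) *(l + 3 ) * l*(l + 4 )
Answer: 2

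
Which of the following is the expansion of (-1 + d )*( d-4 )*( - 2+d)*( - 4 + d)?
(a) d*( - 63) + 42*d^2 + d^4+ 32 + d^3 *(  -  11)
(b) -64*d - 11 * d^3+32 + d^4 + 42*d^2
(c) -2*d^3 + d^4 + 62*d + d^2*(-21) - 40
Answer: b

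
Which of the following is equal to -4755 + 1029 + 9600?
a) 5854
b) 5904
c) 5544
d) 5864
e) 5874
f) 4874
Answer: e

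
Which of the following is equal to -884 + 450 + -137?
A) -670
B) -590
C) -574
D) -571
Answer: D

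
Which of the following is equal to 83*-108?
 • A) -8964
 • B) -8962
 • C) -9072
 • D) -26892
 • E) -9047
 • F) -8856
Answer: A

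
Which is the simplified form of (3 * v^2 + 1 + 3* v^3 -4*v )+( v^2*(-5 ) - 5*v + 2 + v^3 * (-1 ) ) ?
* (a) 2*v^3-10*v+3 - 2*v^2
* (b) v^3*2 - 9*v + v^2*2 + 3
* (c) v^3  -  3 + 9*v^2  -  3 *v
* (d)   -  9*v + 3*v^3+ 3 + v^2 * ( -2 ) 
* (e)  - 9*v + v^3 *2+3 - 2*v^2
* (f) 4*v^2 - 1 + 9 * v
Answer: e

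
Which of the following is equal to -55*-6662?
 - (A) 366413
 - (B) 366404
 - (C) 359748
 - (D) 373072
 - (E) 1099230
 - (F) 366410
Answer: F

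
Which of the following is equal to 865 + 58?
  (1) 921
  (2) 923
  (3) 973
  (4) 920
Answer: 2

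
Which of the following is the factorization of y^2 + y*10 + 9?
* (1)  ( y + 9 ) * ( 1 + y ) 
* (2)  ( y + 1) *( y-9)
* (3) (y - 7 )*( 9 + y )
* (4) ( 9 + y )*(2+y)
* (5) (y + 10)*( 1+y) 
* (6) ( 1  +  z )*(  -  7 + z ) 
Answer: 1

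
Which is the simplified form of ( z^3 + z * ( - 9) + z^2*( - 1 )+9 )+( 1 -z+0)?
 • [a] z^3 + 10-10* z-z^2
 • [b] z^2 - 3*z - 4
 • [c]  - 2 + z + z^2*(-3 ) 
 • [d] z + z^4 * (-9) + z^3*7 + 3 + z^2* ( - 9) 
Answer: a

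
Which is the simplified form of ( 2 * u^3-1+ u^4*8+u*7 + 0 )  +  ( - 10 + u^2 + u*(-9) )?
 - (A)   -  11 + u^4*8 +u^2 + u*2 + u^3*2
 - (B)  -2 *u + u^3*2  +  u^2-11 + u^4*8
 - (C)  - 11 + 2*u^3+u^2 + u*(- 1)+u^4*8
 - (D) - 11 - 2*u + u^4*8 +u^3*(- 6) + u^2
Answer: B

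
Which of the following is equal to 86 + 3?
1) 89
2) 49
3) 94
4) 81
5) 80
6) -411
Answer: 1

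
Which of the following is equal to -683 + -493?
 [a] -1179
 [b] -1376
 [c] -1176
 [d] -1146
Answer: c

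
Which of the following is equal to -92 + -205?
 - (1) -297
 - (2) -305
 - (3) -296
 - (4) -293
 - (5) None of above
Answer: 1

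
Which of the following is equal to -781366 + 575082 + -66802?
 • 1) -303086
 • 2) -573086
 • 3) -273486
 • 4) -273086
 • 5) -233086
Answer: 4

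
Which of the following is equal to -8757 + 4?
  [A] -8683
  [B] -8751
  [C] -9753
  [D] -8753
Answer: D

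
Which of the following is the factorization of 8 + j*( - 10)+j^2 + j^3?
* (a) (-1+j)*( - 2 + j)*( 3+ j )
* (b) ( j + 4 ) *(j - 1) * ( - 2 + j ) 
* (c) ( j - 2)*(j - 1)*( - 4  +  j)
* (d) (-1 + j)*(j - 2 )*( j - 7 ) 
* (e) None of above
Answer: b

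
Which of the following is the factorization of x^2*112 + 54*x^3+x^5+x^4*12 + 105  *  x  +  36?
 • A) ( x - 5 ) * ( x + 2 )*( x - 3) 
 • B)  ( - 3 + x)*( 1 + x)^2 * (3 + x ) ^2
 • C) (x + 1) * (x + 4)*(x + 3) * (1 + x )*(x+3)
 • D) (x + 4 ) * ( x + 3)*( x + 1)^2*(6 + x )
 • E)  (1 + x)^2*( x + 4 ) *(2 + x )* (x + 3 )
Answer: C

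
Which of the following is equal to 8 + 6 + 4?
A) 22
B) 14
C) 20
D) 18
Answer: D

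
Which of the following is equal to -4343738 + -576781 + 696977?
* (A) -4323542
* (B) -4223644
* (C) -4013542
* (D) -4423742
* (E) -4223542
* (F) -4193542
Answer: E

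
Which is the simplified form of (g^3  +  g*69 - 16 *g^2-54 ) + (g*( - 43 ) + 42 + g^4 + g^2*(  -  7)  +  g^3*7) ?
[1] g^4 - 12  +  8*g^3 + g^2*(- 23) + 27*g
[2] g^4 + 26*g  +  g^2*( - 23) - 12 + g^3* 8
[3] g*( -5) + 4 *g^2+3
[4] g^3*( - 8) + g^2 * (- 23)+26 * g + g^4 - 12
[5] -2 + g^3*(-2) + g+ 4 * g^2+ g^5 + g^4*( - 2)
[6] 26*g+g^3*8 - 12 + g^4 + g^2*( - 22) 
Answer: 2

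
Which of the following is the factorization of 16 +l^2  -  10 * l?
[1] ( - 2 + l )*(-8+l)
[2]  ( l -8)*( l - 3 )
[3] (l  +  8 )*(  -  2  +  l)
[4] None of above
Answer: 1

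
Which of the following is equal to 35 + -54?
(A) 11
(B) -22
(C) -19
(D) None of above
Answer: C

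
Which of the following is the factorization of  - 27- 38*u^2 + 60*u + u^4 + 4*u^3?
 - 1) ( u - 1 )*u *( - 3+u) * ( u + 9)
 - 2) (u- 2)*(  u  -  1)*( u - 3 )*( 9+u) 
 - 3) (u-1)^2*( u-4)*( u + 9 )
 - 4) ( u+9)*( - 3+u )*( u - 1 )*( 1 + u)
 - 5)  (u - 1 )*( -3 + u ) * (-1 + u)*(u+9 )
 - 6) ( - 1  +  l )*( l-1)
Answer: 5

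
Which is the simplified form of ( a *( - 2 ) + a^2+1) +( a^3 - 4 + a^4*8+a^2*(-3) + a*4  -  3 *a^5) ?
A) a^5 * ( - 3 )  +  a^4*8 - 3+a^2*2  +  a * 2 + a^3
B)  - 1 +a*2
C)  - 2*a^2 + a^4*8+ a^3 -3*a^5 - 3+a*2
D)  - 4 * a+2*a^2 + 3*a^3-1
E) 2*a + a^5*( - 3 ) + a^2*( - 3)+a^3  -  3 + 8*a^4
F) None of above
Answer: C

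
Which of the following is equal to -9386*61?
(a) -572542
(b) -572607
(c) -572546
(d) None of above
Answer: c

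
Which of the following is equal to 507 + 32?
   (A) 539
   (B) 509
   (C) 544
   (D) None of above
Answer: A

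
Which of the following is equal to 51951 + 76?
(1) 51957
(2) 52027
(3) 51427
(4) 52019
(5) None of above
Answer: 2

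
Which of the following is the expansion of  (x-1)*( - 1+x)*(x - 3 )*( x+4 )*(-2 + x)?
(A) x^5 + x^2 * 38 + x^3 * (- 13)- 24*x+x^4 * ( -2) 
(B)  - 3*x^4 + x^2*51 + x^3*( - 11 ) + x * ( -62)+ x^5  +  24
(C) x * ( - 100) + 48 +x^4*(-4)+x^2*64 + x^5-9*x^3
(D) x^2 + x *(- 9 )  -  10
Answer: B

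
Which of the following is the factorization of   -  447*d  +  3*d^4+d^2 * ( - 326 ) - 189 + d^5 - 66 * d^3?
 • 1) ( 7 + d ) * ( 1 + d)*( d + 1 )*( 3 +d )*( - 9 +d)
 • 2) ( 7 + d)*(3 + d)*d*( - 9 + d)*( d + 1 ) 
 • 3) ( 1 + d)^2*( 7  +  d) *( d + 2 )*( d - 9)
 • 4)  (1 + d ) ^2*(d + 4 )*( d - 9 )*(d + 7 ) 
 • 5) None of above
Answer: 1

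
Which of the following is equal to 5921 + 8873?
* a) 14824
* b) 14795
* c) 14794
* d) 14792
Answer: c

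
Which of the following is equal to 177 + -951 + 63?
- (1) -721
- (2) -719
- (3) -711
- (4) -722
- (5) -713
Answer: 3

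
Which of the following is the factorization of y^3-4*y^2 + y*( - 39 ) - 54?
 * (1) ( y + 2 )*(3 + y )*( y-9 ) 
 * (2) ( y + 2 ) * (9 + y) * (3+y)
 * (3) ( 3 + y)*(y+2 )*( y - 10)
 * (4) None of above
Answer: 1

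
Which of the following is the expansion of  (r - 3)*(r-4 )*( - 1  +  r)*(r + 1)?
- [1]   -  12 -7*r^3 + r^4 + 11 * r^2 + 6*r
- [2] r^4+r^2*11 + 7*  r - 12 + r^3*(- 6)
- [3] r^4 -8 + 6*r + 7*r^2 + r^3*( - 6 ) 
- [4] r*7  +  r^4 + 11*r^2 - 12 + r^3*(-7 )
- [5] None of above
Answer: 4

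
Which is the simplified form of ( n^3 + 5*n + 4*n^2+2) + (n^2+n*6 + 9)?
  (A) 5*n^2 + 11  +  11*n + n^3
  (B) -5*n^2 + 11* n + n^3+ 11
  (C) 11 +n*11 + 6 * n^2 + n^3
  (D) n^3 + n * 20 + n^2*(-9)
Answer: A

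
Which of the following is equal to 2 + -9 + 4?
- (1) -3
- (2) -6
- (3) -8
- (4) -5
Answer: 1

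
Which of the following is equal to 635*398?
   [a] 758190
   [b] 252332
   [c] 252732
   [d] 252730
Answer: d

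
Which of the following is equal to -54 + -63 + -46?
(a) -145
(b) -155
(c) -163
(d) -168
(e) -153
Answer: c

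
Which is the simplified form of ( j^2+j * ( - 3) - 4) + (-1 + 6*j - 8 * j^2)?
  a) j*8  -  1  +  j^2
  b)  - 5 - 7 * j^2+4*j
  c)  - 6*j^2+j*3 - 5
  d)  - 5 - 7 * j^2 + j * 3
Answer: d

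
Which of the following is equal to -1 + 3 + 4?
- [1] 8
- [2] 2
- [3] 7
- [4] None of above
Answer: 4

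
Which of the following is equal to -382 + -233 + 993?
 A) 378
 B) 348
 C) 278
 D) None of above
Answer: A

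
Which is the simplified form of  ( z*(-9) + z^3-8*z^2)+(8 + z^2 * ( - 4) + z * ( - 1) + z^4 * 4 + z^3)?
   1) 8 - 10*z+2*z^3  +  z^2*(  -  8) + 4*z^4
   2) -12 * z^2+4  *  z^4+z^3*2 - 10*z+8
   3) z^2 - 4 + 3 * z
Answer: 2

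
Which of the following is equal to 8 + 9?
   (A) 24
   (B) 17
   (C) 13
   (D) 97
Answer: B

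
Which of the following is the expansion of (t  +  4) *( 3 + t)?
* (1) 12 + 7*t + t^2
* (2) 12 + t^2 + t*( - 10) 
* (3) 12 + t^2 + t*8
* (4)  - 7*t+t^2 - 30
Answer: 1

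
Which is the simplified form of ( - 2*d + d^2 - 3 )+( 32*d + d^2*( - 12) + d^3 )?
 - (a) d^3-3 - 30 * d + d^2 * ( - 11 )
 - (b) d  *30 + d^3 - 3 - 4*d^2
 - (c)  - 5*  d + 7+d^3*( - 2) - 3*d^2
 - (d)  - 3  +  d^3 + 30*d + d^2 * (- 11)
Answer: d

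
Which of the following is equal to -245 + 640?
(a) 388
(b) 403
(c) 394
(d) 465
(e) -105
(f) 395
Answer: f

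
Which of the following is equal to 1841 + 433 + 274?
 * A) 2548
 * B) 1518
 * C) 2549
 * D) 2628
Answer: A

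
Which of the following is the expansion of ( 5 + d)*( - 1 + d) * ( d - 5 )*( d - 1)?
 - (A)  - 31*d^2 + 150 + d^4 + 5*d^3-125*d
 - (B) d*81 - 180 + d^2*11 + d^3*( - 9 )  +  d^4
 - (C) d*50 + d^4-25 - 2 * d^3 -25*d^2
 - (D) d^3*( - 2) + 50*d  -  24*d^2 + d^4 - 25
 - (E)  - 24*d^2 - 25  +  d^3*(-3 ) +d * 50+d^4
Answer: D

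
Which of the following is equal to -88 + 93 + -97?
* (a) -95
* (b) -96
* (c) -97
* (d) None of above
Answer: d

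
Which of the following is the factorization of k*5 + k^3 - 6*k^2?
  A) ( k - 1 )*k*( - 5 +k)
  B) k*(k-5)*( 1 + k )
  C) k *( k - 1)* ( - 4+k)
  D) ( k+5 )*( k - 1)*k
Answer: A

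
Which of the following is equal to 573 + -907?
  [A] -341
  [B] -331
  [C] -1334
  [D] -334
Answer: D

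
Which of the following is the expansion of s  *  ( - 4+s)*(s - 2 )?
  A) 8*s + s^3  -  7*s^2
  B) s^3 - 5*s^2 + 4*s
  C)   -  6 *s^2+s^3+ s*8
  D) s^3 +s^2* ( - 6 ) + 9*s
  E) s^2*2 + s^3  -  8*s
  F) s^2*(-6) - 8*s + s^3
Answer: C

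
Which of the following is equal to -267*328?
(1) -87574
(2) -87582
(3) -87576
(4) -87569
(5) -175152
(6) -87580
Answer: 3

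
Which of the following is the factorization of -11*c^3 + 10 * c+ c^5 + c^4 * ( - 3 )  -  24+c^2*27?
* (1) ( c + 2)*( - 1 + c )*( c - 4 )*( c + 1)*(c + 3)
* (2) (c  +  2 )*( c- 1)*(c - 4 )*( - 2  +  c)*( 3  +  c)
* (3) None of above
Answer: 3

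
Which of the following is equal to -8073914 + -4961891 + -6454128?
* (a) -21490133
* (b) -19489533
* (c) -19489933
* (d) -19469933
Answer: c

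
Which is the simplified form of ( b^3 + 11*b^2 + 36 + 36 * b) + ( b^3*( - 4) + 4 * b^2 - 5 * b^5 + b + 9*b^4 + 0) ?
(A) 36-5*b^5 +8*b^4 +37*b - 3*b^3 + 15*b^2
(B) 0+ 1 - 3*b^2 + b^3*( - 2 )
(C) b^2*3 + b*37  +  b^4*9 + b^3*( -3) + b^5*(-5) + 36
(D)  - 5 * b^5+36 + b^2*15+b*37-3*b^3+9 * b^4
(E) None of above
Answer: D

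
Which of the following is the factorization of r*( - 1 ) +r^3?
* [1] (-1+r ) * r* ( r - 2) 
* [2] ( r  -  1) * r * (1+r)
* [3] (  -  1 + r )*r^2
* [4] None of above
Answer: 2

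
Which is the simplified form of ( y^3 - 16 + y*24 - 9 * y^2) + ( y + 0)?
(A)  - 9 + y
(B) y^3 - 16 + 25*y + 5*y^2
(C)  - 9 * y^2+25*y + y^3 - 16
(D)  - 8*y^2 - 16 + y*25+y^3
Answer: C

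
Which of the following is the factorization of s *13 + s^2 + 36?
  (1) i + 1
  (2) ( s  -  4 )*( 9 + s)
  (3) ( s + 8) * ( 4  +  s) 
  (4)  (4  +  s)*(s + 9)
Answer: 4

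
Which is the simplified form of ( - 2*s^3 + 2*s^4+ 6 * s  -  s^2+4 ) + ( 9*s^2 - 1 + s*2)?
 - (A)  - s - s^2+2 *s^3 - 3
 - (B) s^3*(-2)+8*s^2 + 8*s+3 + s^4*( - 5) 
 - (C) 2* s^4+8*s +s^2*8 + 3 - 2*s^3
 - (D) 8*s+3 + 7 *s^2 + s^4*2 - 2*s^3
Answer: C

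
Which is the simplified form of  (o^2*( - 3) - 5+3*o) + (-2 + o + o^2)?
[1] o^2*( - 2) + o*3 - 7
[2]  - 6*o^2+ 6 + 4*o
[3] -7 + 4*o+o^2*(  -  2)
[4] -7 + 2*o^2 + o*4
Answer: 3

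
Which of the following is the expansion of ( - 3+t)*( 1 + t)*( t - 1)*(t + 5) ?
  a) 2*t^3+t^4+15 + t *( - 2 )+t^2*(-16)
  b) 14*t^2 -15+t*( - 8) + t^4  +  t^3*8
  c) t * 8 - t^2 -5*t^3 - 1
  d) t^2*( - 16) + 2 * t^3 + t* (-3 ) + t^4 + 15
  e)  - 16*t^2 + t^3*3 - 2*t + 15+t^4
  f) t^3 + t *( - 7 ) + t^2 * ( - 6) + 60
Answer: a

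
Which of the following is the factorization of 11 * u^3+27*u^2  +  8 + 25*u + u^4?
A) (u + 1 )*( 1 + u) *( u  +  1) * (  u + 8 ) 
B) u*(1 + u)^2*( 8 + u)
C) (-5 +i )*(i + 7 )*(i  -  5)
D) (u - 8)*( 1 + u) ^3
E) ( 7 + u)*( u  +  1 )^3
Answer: A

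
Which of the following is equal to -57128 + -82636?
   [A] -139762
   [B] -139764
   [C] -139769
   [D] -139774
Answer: B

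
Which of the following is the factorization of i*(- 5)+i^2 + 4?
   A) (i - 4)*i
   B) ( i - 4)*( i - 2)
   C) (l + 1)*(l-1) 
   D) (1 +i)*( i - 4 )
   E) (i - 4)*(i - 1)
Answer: E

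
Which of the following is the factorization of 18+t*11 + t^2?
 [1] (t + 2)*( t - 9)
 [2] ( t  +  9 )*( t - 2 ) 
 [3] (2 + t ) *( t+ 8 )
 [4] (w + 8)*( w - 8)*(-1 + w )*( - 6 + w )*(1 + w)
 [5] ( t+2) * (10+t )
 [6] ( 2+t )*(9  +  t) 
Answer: 6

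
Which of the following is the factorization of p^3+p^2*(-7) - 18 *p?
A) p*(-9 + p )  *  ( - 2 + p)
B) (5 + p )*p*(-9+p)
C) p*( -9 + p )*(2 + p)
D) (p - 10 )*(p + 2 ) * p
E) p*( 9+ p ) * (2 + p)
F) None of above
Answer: C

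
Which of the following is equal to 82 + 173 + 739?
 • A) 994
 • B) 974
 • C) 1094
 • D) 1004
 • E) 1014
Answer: A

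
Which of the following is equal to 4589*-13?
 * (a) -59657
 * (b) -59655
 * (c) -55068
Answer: a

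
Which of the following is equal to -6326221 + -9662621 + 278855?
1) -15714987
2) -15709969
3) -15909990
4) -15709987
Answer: 4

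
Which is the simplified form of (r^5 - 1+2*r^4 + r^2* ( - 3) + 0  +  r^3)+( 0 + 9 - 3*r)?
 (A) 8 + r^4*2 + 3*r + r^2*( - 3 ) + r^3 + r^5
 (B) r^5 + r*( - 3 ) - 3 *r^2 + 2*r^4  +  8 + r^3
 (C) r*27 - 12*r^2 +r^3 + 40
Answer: B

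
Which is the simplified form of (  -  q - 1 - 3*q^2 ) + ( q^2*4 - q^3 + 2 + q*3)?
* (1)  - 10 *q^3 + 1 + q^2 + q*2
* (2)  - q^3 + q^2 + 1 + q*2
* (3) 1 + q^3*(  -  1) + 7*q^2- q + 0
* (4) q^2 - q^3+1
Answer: 2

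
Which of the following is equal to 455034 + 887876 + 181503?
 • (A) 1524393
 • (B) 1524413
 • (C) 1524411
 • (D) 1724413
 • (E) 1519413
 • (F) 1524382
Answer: B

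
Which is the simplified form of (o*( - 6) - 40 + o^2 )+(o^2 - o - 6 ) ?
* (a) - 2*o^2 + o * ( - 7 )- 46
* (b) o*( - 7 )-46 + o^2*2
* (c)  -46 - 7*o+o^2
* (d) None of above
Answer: b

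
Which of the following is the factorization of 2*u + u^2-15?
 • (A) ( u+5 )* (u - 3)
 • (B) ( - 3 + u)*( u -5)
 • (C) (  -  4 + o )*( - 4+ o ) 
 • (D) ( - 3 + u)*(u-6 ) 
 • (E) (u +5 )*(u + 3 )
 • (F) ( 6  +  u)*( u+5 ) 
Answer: A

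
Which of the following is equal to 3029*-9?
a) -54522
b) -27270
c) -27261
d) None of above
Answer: c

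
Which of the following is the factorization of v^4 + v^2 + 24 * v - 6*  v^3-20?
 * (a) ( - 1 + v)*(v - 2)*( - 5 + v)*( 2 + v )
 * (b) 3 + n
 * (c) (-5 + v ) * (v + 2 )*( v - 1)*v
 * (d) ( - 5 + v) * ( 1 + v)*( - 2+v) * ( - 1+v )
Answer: a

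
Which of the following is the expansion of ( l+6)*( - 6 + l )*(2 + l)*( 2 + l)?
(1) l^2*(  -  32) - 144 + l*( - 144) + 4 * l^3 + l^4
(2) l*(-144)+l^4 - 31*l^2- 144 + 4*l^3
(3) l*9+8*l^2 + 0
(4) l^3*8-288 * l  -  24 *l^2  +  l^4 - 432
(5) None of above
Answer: 1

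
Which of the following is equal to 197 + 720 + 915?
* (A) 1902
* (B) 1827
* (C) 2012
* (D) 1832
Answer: D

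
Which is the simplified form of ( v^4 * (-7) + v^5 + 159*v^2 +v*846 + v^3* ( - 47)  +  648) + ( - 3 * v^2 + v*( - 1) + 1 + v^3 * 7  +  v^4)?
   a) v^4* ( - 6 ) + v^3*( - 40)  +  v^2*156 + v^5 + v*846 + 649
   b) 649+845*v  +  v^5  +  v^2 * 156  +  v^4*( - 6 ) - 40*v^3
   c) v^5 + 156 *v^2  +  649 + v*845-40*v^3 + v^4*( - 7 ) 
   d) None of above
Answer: b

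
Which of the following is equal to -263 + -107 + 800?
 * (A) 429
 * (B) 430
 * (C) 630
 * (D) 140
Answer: B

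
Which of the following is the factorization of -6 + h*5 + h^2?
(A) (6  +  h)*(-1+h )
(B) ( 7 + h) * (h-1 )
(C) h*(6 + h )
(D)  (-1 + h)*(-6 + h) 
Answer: A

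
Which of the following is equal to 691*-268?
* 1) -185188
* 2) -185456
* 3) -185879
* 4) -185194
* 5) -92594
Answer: 1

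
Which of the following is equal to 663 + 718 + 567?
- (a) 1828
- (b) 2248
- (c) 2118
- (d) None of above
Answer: d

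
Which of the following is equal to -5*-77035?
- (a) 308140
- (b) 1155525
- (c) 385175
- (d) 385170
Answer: c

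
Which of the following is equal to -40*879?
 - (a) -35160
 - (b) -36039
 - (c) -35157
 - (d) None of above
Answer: a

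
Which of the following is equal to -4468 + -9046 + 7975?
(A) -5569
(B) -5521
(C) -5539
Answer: C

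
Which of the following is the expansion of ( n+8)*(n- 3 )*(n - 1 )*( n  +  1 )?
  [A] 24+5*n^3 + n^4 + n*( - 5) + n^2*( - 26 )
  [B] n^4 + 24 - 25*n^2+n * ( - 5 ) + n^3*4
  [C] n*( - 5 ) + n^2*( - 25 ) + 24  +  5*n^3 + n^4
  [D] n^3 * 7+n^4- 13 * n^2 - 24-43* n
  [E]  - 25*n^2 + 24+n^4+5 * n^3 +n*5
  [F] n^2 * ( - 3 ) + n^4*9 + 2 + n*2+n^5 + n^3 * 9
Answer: C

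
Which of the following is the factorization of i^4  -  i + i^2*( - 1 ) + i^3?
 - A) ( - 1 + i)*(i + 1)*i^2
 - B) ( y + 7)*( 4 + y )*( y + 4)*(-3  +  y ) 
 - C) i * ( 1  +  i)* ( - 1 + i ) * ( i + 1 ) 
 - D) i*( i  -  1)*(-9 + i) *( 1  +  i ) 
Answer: C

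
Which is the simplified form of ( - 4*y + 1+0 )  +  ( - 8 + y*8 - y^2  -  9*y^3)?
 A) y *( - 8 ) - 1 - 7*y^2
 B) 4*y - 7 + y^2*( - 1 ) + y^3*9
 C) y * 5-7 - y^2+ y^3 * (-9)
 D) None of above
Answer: D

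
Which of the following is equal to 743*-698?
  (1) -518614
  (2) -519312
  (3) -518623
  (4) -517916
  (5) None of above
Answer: 1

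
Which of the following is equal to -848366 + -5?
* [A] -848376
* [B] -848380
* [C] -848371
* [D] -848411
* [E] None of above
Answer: C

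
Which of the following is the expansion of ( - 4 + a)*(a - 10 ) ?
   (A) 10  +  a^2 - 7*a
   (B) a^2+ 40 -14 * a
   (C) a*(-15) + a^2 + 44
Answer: B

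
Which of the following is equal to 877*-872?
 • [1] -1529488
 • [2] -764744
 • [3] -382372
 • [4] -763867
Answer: 2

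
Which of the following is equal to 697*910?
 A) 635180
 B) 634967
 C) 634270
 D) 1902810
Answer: C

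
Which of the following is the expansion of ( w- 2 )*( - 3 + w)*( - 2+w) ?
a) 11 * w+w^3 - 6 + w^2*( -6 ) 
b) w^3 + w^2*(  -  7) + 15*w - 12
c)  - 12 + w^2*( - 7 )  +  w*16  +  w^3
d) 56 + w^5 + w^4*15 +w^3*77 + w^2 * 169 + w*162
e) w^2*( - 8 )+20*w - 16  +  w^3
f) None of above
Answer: c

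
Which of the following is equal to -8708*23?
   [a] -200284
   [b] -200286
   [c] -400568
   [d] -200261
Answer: a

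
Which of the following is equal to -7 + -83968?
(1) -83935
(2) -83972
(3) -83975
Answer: 3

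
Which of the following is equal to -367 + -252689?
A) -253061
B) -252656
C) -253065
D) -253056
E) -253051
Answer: D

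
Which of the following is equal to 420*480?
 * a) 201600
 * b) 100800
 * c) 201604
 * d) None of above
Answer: a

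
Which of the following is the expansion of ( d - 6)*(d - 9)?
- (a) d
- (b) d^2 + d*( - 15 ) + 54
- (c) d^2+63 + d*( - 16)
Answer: b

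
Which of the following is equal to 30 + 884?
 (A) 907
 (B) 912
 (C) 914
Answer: C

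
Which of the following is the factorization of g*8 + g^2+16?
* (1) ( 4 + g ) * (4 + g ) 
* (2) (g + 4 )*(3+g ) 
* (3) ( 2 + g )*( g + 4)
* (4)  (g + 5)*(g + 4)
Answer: 1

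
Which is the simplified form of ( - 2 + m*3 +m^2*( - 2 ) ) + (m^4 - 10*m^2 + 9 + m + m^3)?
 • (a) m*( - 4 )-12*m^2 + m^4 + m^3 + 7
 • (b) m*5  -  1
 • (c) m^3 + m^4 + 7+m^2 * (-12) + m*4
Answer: c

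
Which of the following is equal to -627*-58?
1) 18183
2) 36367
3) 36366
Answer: 3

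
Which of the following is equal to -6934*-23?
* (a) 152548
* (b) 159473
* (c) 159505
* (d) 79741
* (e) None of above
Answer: e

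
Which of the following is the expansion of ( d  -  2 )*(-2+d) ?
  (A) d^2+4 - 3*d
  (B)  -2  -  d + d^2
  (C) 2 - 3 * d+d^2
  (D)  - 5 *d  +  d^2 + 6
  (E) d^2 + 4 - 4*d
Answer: E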